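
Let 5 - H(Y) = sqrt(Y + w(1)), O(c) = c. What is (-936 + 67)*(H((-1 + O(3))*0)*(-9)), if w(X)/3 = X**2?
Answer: 39105 - 7821*sqrt(3) ≈ 25559.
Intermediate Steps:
w(X) = 3*X**2
H(Y) = 5 - sqrt(3 + Y) (H(Y) = 5 - sqrt(Y + 3*1**2) = 5 - sqrt(Y + 3*1) = 5 - sqrt(Y + 3) = 5 - sqrt(3 + Y))
(-936 + 67)*(H((-1 + O(3))*0)*(-9)) = (-936 + 67)*((5 - sqrt(3 + (-1 + 3)*0))*(-9)) = -869*(5 - sqrt(3 + 2*0))*(-9) = -869*(5 - sqrt(3 + 0))*(-9) = -869*(5 - sqrt(3))*(-9) = -869*(-45 + 9*sqrt(3)) = 39105 - 7821*sqrt(3)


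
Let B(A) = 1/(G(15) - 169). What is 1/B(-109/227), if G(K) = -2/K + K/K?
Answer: -2522/15 ≈ -168.13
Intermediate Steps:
G(K) = 1 - 2/K (G(K) = -2/K + 1 = 1 - 2/K)
B(A) = -15/2522 (B(A) = 1/((-2 + 15)/15 - 169) = 1/((1/15)*13 - 169) = 1/(13/15 - 169) = 1/(-2522/15) = -15/2522)
1/B(-109/227) = 1/(-15/2522) = -2522/15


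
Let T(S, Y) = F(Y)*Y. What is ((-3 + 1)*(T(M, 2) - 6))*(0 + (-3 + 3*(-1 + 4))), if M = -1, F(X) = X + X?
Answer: -24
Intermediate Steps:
F(X) = 2*X
T(S, Y) = 2*Y**2 (T(S, Y) = (2*Y)*Y = 2*Y**2)
((-3 + 1)*(T(M, 2) - 6))*(0 + (-3 + 3*(-1 + 4))) = ((-3 + 1)*(2*2**2 - 6))*(0 + (-3 + 3*(-1 + 4))) = (-2*(2*4 - 6))*(0 + (-3 + 3*3)) = (-2*(8 - 6))*(0 + (-3 + 9)) = (-2*2)*(0 + 6) = -4*6 = -24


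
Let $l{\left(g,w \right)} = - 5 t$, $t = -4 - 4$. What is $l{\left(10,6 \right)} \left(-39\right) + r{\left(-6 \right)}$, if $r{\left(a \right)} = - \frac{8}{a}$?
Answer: $- \frac{4676}{3} \approx -1558.7$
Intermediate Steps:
$t = -8$ ($t = -4 - 4 = -8$)
$l{\left(g,w \right)} = 40$ ($l{\left(g,w \right)} = \left(-5\right) \left(-8\right) = 40$)
$l{\left(10,6 \right)} \left(-39\right) + r{\left(-6 \right)} = 40 \left(-39\right) - \frac{8}{-6} = -1560 - - \frac{4}{3} = -1560 + \frac{4}{3} = - \frac{4676}{3}$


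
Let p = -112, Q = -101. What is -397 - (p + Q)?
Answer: -184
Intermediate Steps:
-397 - (p + Q) = -397 - (-112 - 101) = -397 - 1*(-213) = -397 + 213 = -184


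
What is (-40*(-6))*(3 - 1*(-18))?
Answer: 5040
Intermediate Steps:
(-40*(-6))*(3 - 1*(-18)) = 240*(3 + 18) = 240*21 = 5040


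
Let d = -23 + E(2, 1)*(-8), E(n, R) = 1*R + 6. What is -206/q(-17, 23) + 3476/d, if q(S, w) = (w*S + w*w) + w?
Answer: -7290/161 ≈ -45.279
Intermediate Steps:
E(n, R) = 6 + R (E(n, R) = R + 6 = 6 + R)
q(S, w) = w + w² + S*w (q(S, w) = (S*w + w²) + w = (w² + S*w) + w = w + w² + S*w)
d = -79 (d = -23 + (6 + 1)*(-8) = -23 + 7*(-8) = -23 - 56 = -79)
-206/q(-17, 23) + 3476/d = -206*1/(23*(1 - 17 + 23)) + 3476/(-79) = -206/(23*7) + 3476*(-1/79) = -206/161 - 44 = -7290/161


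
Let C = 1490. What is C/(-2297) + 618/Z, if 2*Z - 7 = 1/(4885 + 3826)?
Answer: 4106745532/23344411 ≈ 175.92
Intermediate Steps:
Z = 30489/8711 (Z = 7/2 + 1/(2*(4885 + 3826)) = 7/2 + (½)/8711 = 7/2 + (½)*(1/8711) = 7/2 + 1/17422 = 30489/8711 ≈ 3.5001)
C/(-2297) + 618/Z = 1490/(-2297) + 618/(30489/8711) = 1490*(-1/2297) + 618*(8711/30489) = -1490/2297 + 1794466/10163 = 4106745532/23344411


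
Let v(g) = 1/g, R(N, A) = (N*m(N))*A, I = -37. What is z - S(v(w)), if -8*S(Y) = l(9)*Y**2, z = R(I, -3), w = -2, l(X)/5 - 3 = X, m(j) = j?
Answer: -32841/8 ≈ -4105.1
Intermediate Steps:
l(X) = 15 + 5*X
R(N, A) = A*N**2 (R(N, A) = (N*N)*A = N**2*A = A*N**2)
z = -4107 (z = -3*(-37)**2 = -3*1369 = -4107)
S(Y) = -15*Y**2/2 (S(Y) = -(15 + 5*9)*Y**2/8 = -(15 + 45)*Y**2/8 = -15*Y**2/2)
z - S(v(w)) = -4107 - (-15)*(1/(-2))**2/2 = -4107 - (-15)*(-1/2)**2/2 = -4107 - (-15)/(2*4) = -4107 - 1*(-15/8) = -4107 + 15/8 = -32841/8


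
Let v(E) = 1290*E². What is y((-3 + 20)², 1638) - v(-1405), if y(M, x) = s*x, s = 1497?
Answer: -2544040164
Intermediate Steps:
y(M, x) = 1497*x
y((-3 + 20)², 1638) - v(-1405) = 1497*1638 - 1290*(-1405)² = 2452086 - 1290*1974025 = 2452086 - 1*2546492250 = 2452086 - 2546492250 = -2544040164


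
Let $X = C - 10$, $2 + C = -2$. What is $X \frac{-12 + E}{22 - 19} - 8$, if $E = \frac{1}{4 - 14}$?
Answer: $\frac{727}{15} \approx 48.467$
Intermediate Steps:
$C = -4$ ($C = -2 - 2 = -4$)
$E = - \frac{1}{10}$ ($E = \frac{1}{-10} = - \frac{1}{10} \approx -0.1$)
$X = -14$ ($X = -4 - 10 = -14$)
$X \frac{-12 + E}{22 - 19} - 8 = - 14 \frac{-12 - \frac{1}{10}}{22 - 19} - 8 = - 14 \left(- \frac{121}{10 \cdot 3}\right) - 8 = - 14 \left(\left(- \frac{121}{10}\right) \frac{1}{3}\right) - 8 = \left(-14\right) \left(- \frac{121}{30}\right) - 8 = \frac{847}{15} - 8 = \frac{727}{15}$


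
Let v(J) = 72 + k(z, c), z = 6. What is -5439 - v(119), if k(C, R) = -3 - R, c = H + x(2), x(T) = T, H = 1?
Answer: -5505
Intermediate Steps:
c = 3 (c = 1 + 2 = 3)
v(J) = 66 (v(J) = 72 + (-3 - 1*3) = 72 + (-3 - 3) = 72 - 6 = 66)
-5439 - v(119) = -5439 - 1*66 = -5439 - 66 = -5505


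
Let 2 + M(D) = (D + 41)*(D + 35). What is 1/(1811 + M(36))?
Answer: 1/7276 ≈ 0.00013744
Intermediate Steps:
M(D) = -2 + (35 + D)*(41 + D) (M(D) = -2 + (D + 41)*(D + 35) = -2 + (41 + D)*(35 + D) = -2 + (35 + D)*(41 + D))
1/(1811 + M(36)) = 1/(1811 + (1433 + 36² + 76*36)) = 1/(1811 + (1433 + 1296 + 2736)) = 1/(1811 + 5465) = 1/7276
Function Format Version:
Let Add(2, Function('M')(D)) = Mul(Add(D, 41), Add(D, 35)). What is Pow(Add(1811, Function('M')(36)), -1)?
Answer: Rational(1, 7276) ≈ 0.00013744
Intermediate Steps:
Function('M')(D) = Add(-2, Mul(Add(35, D), Add(41, D))) (Function('M')(D) = Add(-2, Mul(Add(D, 41), Add(D, 35))) = Add(-2, Mul(Add(41, D), Add(35, D))) = Add(-2, Mul(Add(35, D), Add(41, D))))
Pow(Add(1811, Function('M')(36)), -1) = Pow(Add(1811, Add(1433, Pow(36, 2), Mul(76, 36))), -1) = Pow(Add(1811, Add(1433, 1296, 2736)), -1) = Pow(Add(1811, 5465), -1) = Pow(7276, -1) = Rational(1, 7276)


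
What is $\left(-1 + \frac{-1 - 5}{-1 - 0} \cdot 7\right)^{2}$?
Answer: $1681$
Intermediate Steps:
$\left(-1 + \frac{-1 - 5}{-1 - 0} \cdot 7\right)^{2} = \left(-1 + - \frac{6}{-1 + 0} \cdot 7\right)^{2} = \left(-1 + - \frac{6}{-1} \cdot 7\right)^{2} = \left(-1 + \left(-6\right) \left(-1\right) 7\right)^{2} = \left(-1 + 6 \cdot 7\right)^{2} = \left(-1 + 42\right)^{2} = 41^{2} = 1681$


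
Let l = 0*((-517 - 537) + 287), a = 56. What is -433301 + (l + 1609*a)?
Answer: -343197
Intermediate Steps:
l = 0 (l = 0*(-1054 + 287) = 0*(-767) = 0)
-433301 + (l + 1609*a) = -433301 + (0 + 1609*56) = -433301 + (0 + 90104) = -433301 + 90104 = -343197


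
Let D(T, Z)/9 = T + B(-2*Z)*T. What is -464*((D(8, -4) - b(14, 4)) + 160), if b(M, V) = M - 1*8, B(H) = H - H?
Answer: -104864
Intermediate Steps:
B(H) = 0
D(T, Z) = 9*T (D(T, Z) = 9*(T + 0*T) = 9*(T + 0) = 9*T)
b(M, V) = -8 + M (b(M, V) = M - 8 = -8 + M)
-464*((D(8, -4) - b(14, 4)) + 160) = -464*((9*8 - (-8 + 14)) + 160) = -464*((72 - 1*6) + 160) = -464*((72 - 6) + 160) = -464*(66 + 160) = -464*226 = -104864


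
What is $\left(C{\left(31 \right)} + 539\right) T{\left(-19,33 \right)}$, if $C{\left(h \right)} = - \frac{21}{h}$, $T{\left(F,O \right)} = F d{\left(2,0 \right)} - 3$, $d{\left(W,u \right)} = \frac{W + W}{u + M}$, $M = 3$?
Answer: $- \frac{1418480}{93} \approx -15252.0$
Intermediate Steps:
$d{\left(W,u \right)} = \frac{2 W}{3 + u}$ ($d{\left(W,u \right)} = \frac{W + W}{u + 3} = \frac{2 W}{3 + u}$)
$T{\left(F,O \right)} = -3 + \frac{4 F}{3}$ ($T{\left(F,O \right)} = F 2 \cdot 2 \frac{1}{3 + 0} - 3 = F 2 \cdot 2 \cdot \frac{1}{3} - 3 = F \frac{4}{3} - 3 = \frac{4 F}{3} - 3 = -3 + \frac{4 F}{3}$)
$\left(C{\left(31 \right)} + 539\right) T{\left(-19,33 \right)} = \left(- \frac{21}{31} + 539\right) \left(-3 + \frac{4}{3} \left(-19\right)\right) = \left(\left(-21\right) \frac{1}{31} + 539\right) \left(-3 - \frac{76}{3}\right) = \left(- \frac{21}{31} + 539\right) \left(- \frac{85}{3}\right) = \frac{16688}{31} \left(- \frac{85}{3}\right) = - \frac{1418480}{93}$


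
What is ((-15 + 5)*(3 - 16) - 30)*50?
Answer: 5000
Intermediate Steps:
((-15 + 5)*(3 - 16) - 30)*50 = (-10*(-13) - 30)*50 = (130 - 30)*50 = 100*50 = 5000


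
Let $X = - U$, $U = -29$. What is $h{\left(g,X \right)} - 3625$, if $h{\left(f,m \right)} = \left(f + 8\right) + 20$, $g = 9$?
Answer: $-3588$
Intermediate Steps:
$X = 29$ ($X = \left(-1\right) \left(-29\right) = 29$)
$h{\left(f,m \right)} = 28 + f$ ($h{\left(f,m \right)} = \left(8 + f\right) + 20 = 28 + f$)
$h{\left(g,X \right)} - 3625 = \left(28 + 9\right) - 3625 = 37 - 3625 = -3588$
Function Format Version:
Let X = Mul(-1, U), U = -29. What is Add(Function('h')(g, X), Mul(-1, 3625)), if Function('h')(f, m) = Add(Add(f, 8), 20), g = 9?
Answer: -3588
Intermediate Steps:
X = 29 (X = Mul(-1, -29) = 29)
Function('h')(f, m) = Add(28, f) (Function('h')(f, m) = Add(Add(8, f), 20) = Add(28, f))
Add(Function('h')(g, X), Mul(-1, 3625)) = Add(Add(28, 9), Mul(-1, 3625)) = Add(37, -3625) = -3588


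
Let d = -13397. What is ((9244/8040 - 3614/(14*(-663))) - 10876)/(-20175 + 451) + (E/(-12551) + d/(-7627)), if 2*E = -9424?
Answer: 57705498920584397/21505561878443720 ≈ 2.6833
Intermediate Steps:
E = -4712 (E = (½)*(-9424) = -4712)
((9244/8040 - 3614/(14*(-663))) - 10876)/(-20175 + 451) + (E/(-12551) + d/(-7627)) = ((9244/8040 - 3614/(14*(-663))) - 10876)/(-20175 + 451) + (-4712/(-12551) - 13397/(-7627)) = ((9244*(1/8040) - 3614/(-9282)) - 10876)/(-19724) + (-4712*(-1/12551) - 13397*(-1/7627)) = ((2311/2010 - 3614*(-1/9282)) - 10876)*(-1/19724) + (4712/12551 + 13397/7627) = ((2311/2010 + 139/357) - 10876)*(-1/19724) + 204084171/95726477 = (122713/79730 - 10876)*(-1/19724) + 204084171/95726477 = -867020767/79730*(-1/19724) + 204084171/95726477 = 867020767/1572594520 + 204084171/95726477 = 57705498920584397/21505561878443720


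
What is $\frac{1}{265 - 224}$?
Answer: $\frac{1}{41} \approx 0.02439$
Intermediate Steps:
$\frac{1}{265 - 224} = \frac{1}{41}$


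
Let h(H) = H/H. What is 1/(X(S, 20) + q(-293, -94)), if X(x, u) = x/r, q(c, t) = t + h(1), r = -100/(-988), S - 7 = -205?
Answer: -25/51231 ≈ -0.00048799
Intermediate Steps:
S = -198 (S = 7 - 205 = -198)
h(H) = 1
r = 25/247 (r = -100*(-1/988) = 25/247 ≈ 0.10121)
q(c, t) = 1 + t (q(c, t) = t + 1 = 1 + t)
X(x, u) = 247*x/25 (X(x, u) = x/(25/247) = x*(247/25) = 247*x/25)
1/(X(S, 20) + q(-293, -94)) = 1/((247/25)*(-198) + (1 - 94)) = 1/(-48906/25 - 93) = 1/(-51231/25) = -25/51231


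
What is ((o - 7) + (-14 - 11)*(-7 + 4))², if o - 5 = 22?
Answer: 9025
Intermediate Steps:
o = 27 (o = 5 + 22 = 27)
((o - 7) + (-14 - 11)*(-7 + 4))² = ((27 - 7) + (-14 - 11)*(-7 + 4))² = (20 - 25*(-3))² = (20 + 75)² = 95² = 9025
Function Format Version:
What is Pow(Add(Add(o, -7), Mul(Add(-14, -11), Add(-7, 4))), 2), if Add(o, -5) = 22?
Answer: 9025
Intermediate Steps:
o = 27 (o = Add(5, 22) = 27)
Pow(Add(Add(o, -7), Mul(Add(-14, -11), Add(-7, 4))), 2) = Pow(Add(Add(27, -7), Mul(Add(-14, -11), Add(-7, 4))), 2) = Pow(Add(20, Mul(-25, -3)), 2) = Pow(Add(20, 75), 2) = Pow(95, 2) = 9025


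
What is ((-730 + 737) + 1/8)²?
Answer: 3249/64 ≈ 50.766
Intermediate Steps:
((-730 + 737) + 1/8)² = (7 + ⅛)² = (57/8)² = 3249/64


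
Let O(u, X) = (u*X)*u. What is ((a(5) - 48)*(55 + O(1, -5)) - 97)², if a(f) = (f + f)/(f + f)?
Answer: 5987809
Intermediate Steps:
a(f) = 1 (a(f) = (2*f)/((2*f)) = (2*f)*(1/(2*f)) = 1)
O(u, X) = X*u² (O(u, X) = (X*u)*u = X*u²)
((a(5) - 48)*(55 + O(1, -5)) - 97)² = ((1 - 48)*(55 - 5*1²) - 97)² = (-47*(55 - 5*1) - 97)² = (-47*(55 - 5) - 97)² = (-47*50 - 97)² = (-2350 - 97)² = (-2447)² = 5987809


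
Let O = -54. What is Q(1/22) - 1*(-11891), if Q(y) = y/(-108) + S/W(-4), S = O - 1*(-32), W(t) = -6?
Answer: 28261727/2376 ≈ 11895.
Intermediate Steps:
S = -22 (S = -54 - 1*(-32) = -54 + 32 = -22)
Q(y) = 11/3 - y/108 (Q(y) = y/(-108) - 22/(-6) = y*(-1/108) - 22*(-⅙) = -y/108 + 11/3 = 11/3 - y/108)
Q(1/22) - 1*(-11891) = (11/3 - 1/108/22) - 1*(-11891) = (11/3 - 1/108*1/22) + 11891 = (11/3 - 1/2376) + 11891 = 8711/2376 + 11891 = 28261727/2376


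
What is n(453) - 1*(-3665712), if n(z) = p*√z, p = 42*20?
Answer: 3665712 + 840*√453 ≈ 3.6836e+6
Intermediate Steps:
p = 840
n(z) = 840*√z
n(453) - 1*(-3665712) = 840*√453 - 1*(-3665712) = 840*√453 + 3665712 = 3665712 + 840*√453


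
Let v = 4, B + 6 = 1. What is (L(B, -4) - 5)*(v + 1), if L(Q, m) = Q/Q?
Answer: -20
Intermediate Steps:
B = -5 (B = -6 + 1 = -5)
L(Q, m) = 1
(L(B, -4) - 5)*(v + 1) = (1 - 5)*(4 + 1) = -4*5 = -20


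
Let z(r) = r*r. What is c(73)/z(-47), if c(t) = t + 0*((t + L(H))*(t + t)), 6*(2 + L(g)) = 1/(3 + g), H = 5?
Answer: 73/2209 ≈ 0.033047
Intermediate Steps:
L(g) = -2 + 1/(6*(3 + g))
z(r) = r**2
c(t) = t (c(t) = t + 0*((t + (-35 - 12*5)/(6*(3 + 5)))*(t + t)) = t + 0*((t + (1/6)*(-35 - 60)/8)*(2*t)) = t + 0*((t + (1/6)*(1/8)*(-95))*(2*t)) = t + 0*((t - 95/48)*(2*t)) = t + 0*((-95/48 + t)*(2*t)) = t + 0*(2*t*(-95/48 + t)) = t + 0 = t)
c(73)/z(-47) = 73/((-47)**2) = 73/2209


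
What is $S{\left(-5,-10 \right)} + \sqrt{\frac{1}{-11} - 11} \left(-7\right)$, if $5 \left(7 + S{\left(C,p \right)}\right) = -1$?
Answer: $- \frac{36}{5} - \frac{7 i \sqrt{1342}}{11} \approx -7.2 - 23.312 i$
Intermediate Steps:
$S{\left(C,p \right)} = - \frac{36}{5}$ ($S{\left(C,p \right)} = -7 + \frac{1}{5} \left(-1\right) = -7 - \frac{1}{5} = - \frac{36}{5}$)
$S{\left(-5,-10 \right)} + \sqrt{\frac{1}{-11} - 11} \left(-7\right) = - \frac{36}{5} + \sqrt{\frac{1}{-11} - 11} \left(-7\right) = - \frac{36}{5} + \sqrt{- \frac{1}{11} - 11} \left(-7\right) = - \frac{36}{5} + \sqrt{- \frac{122}{11}} \left(-7\right) = - \frac{36}{5} + \frac{i \sqrt{1342}}{11} \left(-7\right) = - \frac{36}{5} - \frac{7 i \sqrt{1342}}{11}$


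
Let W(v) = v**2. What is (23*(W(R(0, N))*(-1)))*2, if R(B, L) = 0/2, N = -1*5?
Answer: 0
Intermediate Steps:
N = -5
R(B, L) = 0 (R(B, L) = 0*(1/2) = 0)
(23*(W(R(0, N))*(-1)))*2 = (23*(0**2*(-1)))*2 = (23*(0*(-1)))*2 = (23*0)*2 = 0*2 = 0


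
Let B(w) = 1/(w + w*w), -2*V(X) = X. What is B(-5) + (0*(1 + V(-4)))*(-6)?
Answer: 1/20 ≈ 0.050000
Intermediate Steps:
V(X) = -X/2
B(w) = 1/(w + w**2)
B(-5) + (0*(1 + V(-4)))*(-6) = 1/((-5)*(1 - 5)) + (0*(1 - 1/2*(-4)))*(-6) = -1/5/(-4) + (0*(1 + 2))*(-6) = -1/5*(-1/4) + (0*3)*(-6) = 1/20 + 0*(-6) = 1/20 + 0 = 1/20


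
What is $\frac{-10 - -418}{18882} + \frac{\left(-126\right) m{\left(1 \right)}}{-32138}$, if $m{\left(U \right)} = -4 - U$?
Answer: $\frac{101387}{50569143} \approx 0.0020049$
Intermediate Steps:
$\frac{-10 - -418}{18882} + \frac{\left(-126\right) m{\left(1 \right)}}{-32138} = \frac{-10 - -418}{18882} + \frac{\left(-126\right) \left(-4 - 1\right)}{-32138} = \left(-10 + 418\right) \frac{1}{18882} + - 126 \left(-4 - 1\right) \left(- \frac{1}{32138}\right) = 408 \cdot \frac{1}{18882} + \left(-126\right) \left(-5\right) \left(- \frac{1}{32138}\right) = \frac{68}{3147} + 630 \left(- \frac{1}{32138}\right) = \frac{68}{3147} - \frac{315}{16069} = \frac{101387}{50569143}$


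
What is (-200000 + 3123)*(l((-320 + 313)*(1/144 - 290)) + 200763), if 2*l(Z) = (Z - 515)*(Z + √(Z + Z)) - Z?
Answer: -14185560359062781/41472 - 42949308181*√584626/3456 ≈ -3.5155e+11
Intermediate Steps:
l(Z) = -Z/2 + (-515 + Z)*(Z + √2*√Z)/2 (l(Z) = ((Z - 515)*(Z + √(Z + Z)) - Z)/2 = ((-515 + Z)*(Z + √(2*Z)) - Z)/2 = ((-515 + Z)*(Z + √2*√Z) - Z)/2 = (-Z + (-515 + Z)*(Z + √2*√Z))/2 = -Z/2 + (-515 + Z)*(Z + √2*√Z)/2)
(-200000 + 3123)*(l((-320 + 313)*(1/144 - 290)) + 200763) = (-200000 + 3123)*((((-320 + 313)*(1/144 - 290))²/2 - 258*(-320 + 313)*(1/144 - 290) + √2*((-320 + 313)*(1/144 - 290))^(3/2)/2 - 515*√2*√((-320 + 313)*(1/144 - 290))/2) + 200763) = -196877*(((-7*(1/144 - 290))²/2 - (-1806)*(1/144 - 290) + √2*(-7*(1/144 - 290))^(3/2)/2 - 515*√2*√(-7*(1/144 - 290))/2) + 200763) = -196877*(((-7*(-41759/144))²/2 - (-1806)*(-41759)/144 + √2*(-7*(-41759/144))^(3/2)/2 - 515*√2*√(-7*(-41759/144))/2) + 200763) = -196877*(((292313/144)²/2 - 258*292313/144 + √2*(292313/144)^(3/2)/2 - 515*√2*√(292313/144)/2) + 200763) = -196877*(((½)*(85446889969/20736) - 12569459/24 + √2*(292313*√292313/1728)/2 - 515*√2*√292313/12/2) + 200763) = -196877*((85446889969/41472 - 12569459/24 + 292313*√584626/3456 - 515*√584626/24) + 200763) = -196877*((63726864817/41472 + 218153*√584626/3456) + 200763) = -196877*(72052907953/41472 + 218153*√584626/3456) = -14185560359062781/41472 - 42949308181*√584626/3456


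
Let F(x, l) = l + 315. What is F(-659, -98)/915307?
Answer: 217/915307 ≈ 0.00023708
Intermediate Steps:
F(x, l) = 315 + l
F(-659, -98)/915307 = (315 - 98)/915307 = 217*(1/915307) = 217/915307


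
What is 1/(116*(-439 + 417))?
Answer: -1/2552 ≈ -0.00039185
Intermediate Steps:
1/(116*(-439 + 417)) = 1/(116*(-22)) = 1/(-2552) = -1/2552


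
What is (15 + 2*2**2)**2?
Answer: 529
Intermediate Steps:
(15 + 2*2**2)**2 = (15 + 2*4)**2 = (15 + 8)**2 = 23**2 = 529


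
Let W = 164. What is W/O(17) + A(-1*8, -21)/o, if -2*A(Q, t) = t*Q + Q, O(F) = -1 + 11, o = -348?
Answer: 7234/435 ≈ 16.630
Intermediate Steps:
O(F) = 10
A(Q, t) = -Q/2 - Q*t/2 (A(Q, t) = -(t*Q + Q)/2 = -(Q*t + Q)/2 = -(Q + Q*t)/2 = -Q/2 - Q*t/2)
W/O(17) + A(-1*8, -21)/o = 164/10 - (-1*8)*(1 - 21)/2/(-348) = 164*(⅒) - ½*(-8)*(-20)*(-1/348) = 82/5 - 80*(-1/348) = 82/5 + 20/87 = 7234/435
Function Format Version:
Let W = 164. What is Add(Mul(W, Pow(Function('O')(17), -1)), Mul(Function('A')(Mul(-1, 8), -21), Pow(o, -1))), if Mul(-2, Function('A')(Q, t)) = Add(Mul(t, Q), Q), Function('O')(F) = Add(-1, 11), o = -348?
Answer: Rational(7234, 435) ≈ 16.630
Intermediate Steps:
Function('O')(F) = 10
Function('A')(Q, t) = Add(Mul(Rational(-1, 2), Q), Mul(Rational(-1, 2), Q, t)) (Function('A')(Q, t) = Mul(Rational(-1, 2), Add(Mul(t, Q), Q)) = Mul(Rational(-1, 2), Add(Mul(Q, t), Q)) = Mul(Rational(-1, 2), Add(Q, Mul(Q, t))) = Add(Mul(Rational(-1, 2), Q), Mul(Rational(-1, 2), Q, t)))
Add(Mul(W, Pow(Function('O')(17), -1)), Mul(Function('A')(Mul(-1, 8), -21), Pow(o, -1))) = Add(Mul(164, Pow(10, -1)), Mul(Mul(Rational(-1, 2), Mul(-1, 8), Add(1, -21)), Pow(-348, -1))) = Add(Mul(164, Rational(1, 10)), Mul(Mul(Rational(-1, 2), -8, -20), Rational(-1, 348))) = Add(Rational(82, 5), Mul(-80, Rational(-1, 348))) = Add(Rational(82, 5), Rational(20, 87)) = Rational(7234, 435)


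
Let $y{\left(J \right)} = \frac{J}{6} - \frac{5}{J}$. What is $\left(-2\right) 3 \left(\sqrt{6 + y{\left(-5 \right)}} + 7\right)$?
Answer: $-42 - \sqrt{222} \approx -56.9$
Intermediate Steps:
$y{\left(J \right)} = - \frac{5}{J} + \frac{J}{6}$ ($y{\left(J \right)} = J \frac{1}{6} - \frac{5}{J} = \frac{J}{6} - \frac{5}{J} = - \frac{5}{J} + \frac{J}{6}$)
$\left(-2\right) 3 \left(\sqrt{6 + y{\left(-5 \right)}} + 7\right) = \left(-2\right) 3 \left(\sqrt{6 + \left(- \frac{5}{-5} + \frac{1}{6} \left(-5\right)\right)} + 7\right) = - 6 \left(\sqrt{6 - - \frac{1}{6}} + 7\right) = - 6 \left(\sqrt{6 + \left(1 - \frac{5}{6}\right)} + 7\right) = - 6 \left(\sqrt{6 + \frac{1}{6}} + 7\right) = - 6 \left(\sqrt{\frac{37}{6}} + 7\right) = - 6 \left(\frac{\sqrt{222}}{6} + 7\right) = - 6 \left(7 + \frac{\sqrt{222}}{6}\right) = -42 - \sqrt{222}$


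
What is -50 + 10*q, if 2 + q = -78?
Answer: -850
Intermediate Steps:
q = -80 (q = -2 - 78 = -80)
-50 + 10*q = -50 + 10*(-80) = -50 - 800 = -850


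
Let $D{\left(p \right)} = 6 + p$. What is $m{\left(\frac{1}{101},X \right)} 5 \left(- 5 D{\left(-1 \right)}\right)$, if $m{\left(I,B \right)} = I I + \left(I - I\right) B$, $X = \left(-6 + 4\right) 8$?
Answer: $- \frac{125}{10201} \approx -0.012254$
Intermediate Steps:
$X = -16$ ($X = \left(-2\right) 8 = -16$)
$m{\left(I,B \right)} = I^{2}$ ($m{\left(I,B \right)} = I^{2} + 0 B = I^{2} + 0 = I^{2}$)
$m{\left(\frac{1}{101},X \right)} 5 \left(- 5 D{\left(-1 \right)}\right) = \left(\frac{1}{101}\right)^{2} \cdot 5 \left(- 5 \left(6 - 1\right)\right) = \frac{5 \left(\left(-5\right) 5\right)}{10201} = \frac{5 \left(-25\right)}{10201} = \frac{1}{10201} \left(-125\right) = - \frac{125}{10201}$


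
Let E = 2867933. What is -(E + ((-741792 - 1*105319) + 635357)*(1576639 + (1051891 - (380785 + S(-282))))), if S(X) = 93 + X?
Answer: 476006148303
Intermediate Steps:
-(E + ((-741792 - 1*105319) + 635357)*(1576639 + (1051891 - (380785 + S(-282))))) = -(2867933 + ((-741792 - 1*105319) + 635357)*(1576639 + (1051891 - (380785 + (93 - 282))))) = -(2867933 + ((-741792 - 105319) + 635357)*(1576639 + (1051891 - (380785 - 189)))) = -(2867933 + (-847111 + 635357)*(1576639 + (1051891 - 1*380596))) = -(2867933 - 211754*(1576639 + (1051891 - 380596))) = -(2867933 - 211754*(1576639 + 671295)) = -(2867933 - 211754*2247934) = -(2867933 - 476009016236) = -1*(-476006148303) = 476006148303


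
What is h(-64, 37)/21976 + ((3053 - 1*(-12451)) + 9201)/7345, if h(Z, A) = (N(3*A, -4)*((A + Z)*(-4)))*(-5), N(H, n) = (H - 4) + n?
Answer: 6719409/8070686 ≈ 0.83257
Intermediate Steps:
N(H, n) = -4 + H + n (N(H, n) = (-4 + H) + n = -4 + H + n)
h(Z, A) = -5*(-8 + 3*A)*(-4*A - 4*Z) (h(Z, A) = ((-4 + 3*A - 4)*((A + Z)*(-4)))*(-5) = ((-8 + 3*A)*(-4*A - 4*Z))*(-5) = -5*(-8 + 3*A)*(-4*A - 4*Z))
h(-64, 37)/21976 + ((3053 - 1*(-12451)) + 9201)/7345 = (20*(-8 + 3*37)*(37 - 64))/21976 + ((3053 - 1*(-12451)) + 9201)/7345 = (20*(-8 + 111)*(-27))*(1/21976) + ((3053 + 12451) + 9201)*(1/7345) = (20*103*(-27))*(1/21976) + (15504 + 9201)*(1/7345) = -55620*1/21976 + 24705*(1/7345) = -13905/5494 + 4941/1469 = 6719409/8070686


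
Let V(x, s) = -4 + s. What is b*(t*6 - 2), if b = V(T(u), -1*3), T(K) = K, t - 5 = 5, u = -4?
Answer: -406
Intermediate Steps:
t = 10 (t = 5 + 5 = 10)
b = -7 (b = -4 - 1*3 = -4 - 3 = -7)
b*(t*6 - 2) = -7*(10*6 - 2) = -7*(60 - 2) = -7*58 = -406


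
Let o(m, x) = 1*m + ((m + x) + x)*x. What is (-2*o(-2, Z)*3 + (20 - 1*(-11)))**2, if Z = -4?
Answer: 38809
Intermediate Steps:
o(m, x) = m + x*(m + 2*x) (o(m, x) = m + (m + 2*x)*x = m + x*(m + 2*x))
(-2*o(-2, Z)*3 + (20 - 1*(-11)))**2 = (-2*(-2 + 2*(-4)**2 - 2*(-4))*3 + (20 - 1*(-11)))**2 = (-2*(-2 + 2*16 + 8)*3 + (20 + 11))**2 = (-2*(-2 + 32 + 8)*3 + 31)**2 = (-2*38*3 + 31)**2 = (-76*3 + 31)**2 = (-228 + 31)**2 = (-197)**2 = 38809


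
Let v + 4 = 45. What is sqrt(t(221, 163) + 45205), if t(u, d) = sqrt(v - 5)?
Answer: sqrt(45211) ≈ 212.63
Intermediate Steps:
v = 41 (v = -4 + 45 = 41)
t(u, d) = 6 (t(u, d) = sqrt(41 - 5) = sqrt(36) = 6)
sqrt(t(221, 163) + 45205) = sqrt(6 + 45205) = sqrt(45211)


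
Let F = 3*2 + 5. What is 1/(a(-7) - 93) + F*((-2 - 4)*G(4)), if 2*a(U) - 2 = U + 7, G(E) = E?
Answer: -24289/92 ≈ -264.01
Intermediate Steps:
a(U) = 9/2 + U/2 (a(U) = 1 + (U + 7)/2 = 1 + (7 + U)/2 = 1 + (7/2 + U/2) = 9/2 + U/2)
F = 11 (F = 6 + 5 = 11)
1/(a(-7) - 93) + F*((-2 - 4)*G(4)) = 1/((9/2 + (1/2)*(-7)) - 93) + 11*((-2 - 4)*4) = 1/((9/2 - 7/2) - 93) + 11*(-6*4) = 1/(1 - 93) + 11*(-24) = 1/(-92) - 264 = -1/92 - 264 = -24289/92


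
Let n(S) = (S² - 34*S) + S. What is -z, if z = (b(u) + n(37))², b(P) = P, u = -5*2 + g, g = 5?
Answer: -20449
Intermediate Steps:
u = -5 (u = -5*2 + 5 = -10 + 5 = -5)
n(S) = S² - 33*S
z = 20449 (z = (-5 + 37*(-33 + 37))² = (-5 + 37*4)² = (-5 + 148)² = 143² = 20449)
-z = -1*20449 = -20449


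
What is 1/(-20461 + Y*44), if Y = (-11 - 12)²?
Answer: 1/2815 ≈ 0.00035524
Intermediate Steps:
Y = 529 (Y = (-23)² = 529)
1/(-20461 + Y*44) = 1/(-20461 + 529*44) = 1/(-20461 + 23276) = 1/2815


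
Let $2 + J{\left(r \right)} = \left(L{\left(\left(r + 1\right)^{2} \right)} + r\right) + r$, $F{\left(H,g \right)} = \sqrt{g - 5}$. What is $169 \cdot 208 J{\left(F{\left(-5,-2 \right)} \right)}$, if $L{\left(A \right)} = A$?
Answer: $-281216 + 140608 i \sqrt{7} \approx -2.8122 \cdot 10^{5} + 3.7201 \cdot 10^{5} i$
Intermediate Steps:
$F{\left(H,g \right)} = \sqrt{-5 + g}$
$J{\left(r \right)} = -2 + \left(1 + r\right)^{2} + 2 r$ ($J{\left(r \right)} = -2 + \left(\left(\left(r + 1\right)^{2} + r\right) + r\right) = -2 + \left(\left(\left(1 + r\right)^{2} + r\right) + r\right) = -2 + \left(\left(r + \left(1 + r\right)^{2}\right) + r\right) = -2 + \left(\left(1 + r\right)^{2} + 2 r\right) = -2 + \left(1 + r\right)^{2} + 2 r$)
$169 \cdot 208 J{\left(F{\left(-5,-2 \right)} \right)} = 169 \cdot 208 \left(-1 + \left(\sqrt{-5 - 2}\right)^{2} + 4 \sqrt{-5 - 2}\right) = 35152 \left(-1 + \left(\sqrt{-7}\right)^{2} + 4 \sqrt{-7}\right) = 35152 \left(-1 + \left(i \sqrt{7}\right)^{2} + 4 i \sqrt{7}\right) = 35152 \left(-1 - 7 + 4 i \sqrt{7}\right) = 35152 \left(-8 + 4 i \sqrt{7}\right) = -281216 + 140608 i \sqrt{7}$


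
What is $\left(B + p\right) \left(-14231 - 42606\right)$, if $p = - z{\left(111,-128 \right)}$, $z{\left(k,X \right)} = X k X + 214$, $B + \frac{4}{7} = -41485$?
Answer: $\frac{740146475805}{7} \approx 1.0574 \cdot 10^{11}$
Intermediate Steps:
$B = - \frac{290399}{7}$ ($B = - \frac{4}{7} - 41485 = - \frac{290399}{7} \approx -41486.0$)
$z{\left(k,X \right)} = 214 + k X^{2}$ ($z{\left(k,X \right)} = k X^{2} + 214 = 214 + k X^{2}$)
$p = -1818838$ ($p = - (214 + 111 \left(-128\right)^{2}) = - (214 + 111 \cdot 16384) = - (214 + 1818624) = \left(-1\right) 1818838 = -1818838$)
$\left(B + p\right) \left(-14231 - 42606\right) = \left(- \frac{290399}{7} - 1818838\right) \left(-14231 - 42606\right) = \left(- \frac{13022265}{7}\right) \left(-56837\right) = \frac{740146475805}{7}$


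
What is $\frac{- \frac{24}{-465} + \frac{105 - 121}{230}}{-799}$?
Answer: $\frac{64}{2848435} \approx 2.2468 \cdot 10^{-5}$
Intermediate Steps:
$\frac{- \frac{24}{-465} + \frac{105 - 121}{230}}{-799} = \left(\left(-24\right) \left(- \frac{1}{465}\right) + \left(105 - 121\right) \frac{1}{230}\right) \left(- \frac{1}{799}\right) = \left(\frac{8}{155} - \frac{8}{115}\right) \left(- \frac{1}{799}\right) = \left(- \frac{64}{3565}\right) \left(- \frac{1}{799}\right) = \frac{64}{2848435}$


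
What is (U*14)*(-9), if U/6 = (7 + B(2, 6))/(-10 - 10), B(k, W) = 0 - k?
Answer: 189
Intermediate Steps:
B(k, W) = -k
U = -3/2 (U = 6*((7 - 1*2)/(-10 - 10)) = 6*((7 - 2)/(-20)) = 6*(5*(-1/20)) = 6*(-1/4) = -3/2 ≈ -1.5000)
(U*14)*(-9) = -3/2*14*(-9) = -21*(-9) = 189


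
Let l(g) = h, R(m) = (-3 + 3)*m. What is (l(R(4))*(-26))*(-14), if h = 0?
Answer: 0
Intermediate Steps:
R(m) = 0 (R(m) = 0*m = 0)
l(g) = 0
(l(R(4))*(-26))*(-14) = (0*(-26))*(-14) = 0*(-14) = 0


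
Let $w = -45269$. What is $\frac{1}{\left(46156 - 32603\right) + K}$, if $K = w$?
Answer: $- \frac{1}{31716} \approx -3.153 \cdot 10^{-5}$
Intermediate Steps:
$K = -45269$
$\frac{1}{\left(46156 - 32603\right) + K} = \frac{1}{\left(46156 - 32603\right) - 45269} = \frac{1}{13553 - 45269} = \frac{1}{-31716} = - \frac{1}{31716}$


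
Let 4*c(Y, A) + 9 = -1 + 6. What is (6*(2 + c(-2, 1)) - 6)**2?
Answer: 0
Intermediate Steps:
c(Y, A) = -1 (c(Y, A) = -9/4 + (-1 + 6)/4 = -9/4 + (1/4)*5 = -9/4 + 5/4 = -1)
(6*(2 + c(-2, 1)) - 6)**2 = (6*(2 - 1) - 6)**2 = (6*1 - 6)**2 = (6 - 6)**2 = 0**2 = 0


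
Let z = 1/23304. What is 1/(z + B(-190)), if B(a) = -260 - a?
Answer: -23304/1631279 ≈ -0.014286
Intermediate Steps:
z = 1/23304 ≈ 4.2911e-5
1/(z + B(-190)) = 1/(1/23304 + (-260 - 1*(-190))) = 1/(1/23304 + (-260 + 190)) = 1/(1/23304 - 70) = 1/(-1631279/23304) = -23304/1631279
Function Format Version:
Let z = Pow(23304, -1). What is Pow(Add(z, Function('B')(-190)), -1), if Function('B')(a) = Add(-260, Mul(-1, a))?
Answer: Rational(-23304, 1631279) ≈ -0.014286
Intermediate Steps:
z = Rational(1, 23304) ≈ 4.2911e-5
Pow(Add(z, Function('B')(-190)), -1) = Pow(Add(Rational(1, 23304), Add(-260, Mul(-1, -190))), -1) = Pow(Add(Rational(1, 23304), Add(-260, 190)), -1) = Pow(Add(Rational(1, 23304), -70), -1) = Pow(Rational(-1631279, 23304), -1) = Rational(-23304, 1631279)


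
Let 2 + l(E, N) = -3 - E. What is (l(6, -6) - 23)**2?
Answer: 1156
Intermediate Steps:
l(E, N) = -5 - E (l(E, N) = -2 + (-3 - E) = -5 - E)
(l(6, -6) - 23)**2 = ((-5 - 1*6) - 23)**2 = ((-5 - 6) - 23)**2 = (-11 - 23)**2 = (-34)**2 = 1156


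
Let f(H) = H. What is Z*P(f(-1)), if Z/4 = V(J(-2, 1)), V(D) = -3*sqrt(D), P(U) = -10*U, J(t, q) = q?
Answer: -120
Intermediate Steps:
Z = -12 (Z = 4*(-3*sqrt(1)) = 4*(-3*1) = 4*(-3) = -12)
Z*P(f(-1)) = -(-120)*(-1) = -12*10 = -120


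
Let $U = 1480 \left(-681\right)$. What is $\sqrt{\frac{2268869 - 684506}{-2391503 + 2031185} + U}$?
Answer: $\frac{i \sqrt{14539187222240506}}{120106} \approx 1003.9 i$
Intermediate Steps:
$U = -1007880$
$\sqrt{\frac{2268869 - 684506}{-2391503 + 2031185} + U} = \sqrt{\frac{2268869 - 684506}{-2391503 + 2031185} - 1007880} = \sqrt{\frac{1584363}{-360318} - 1007880} = \sqrt{1584363 \left(- \frac{1}{360318}\right) - 1007880} = \sqrt{- \frac{528121}{120106} - 1007880} = \sqrt{- \frac{121052963401}{120106}} = \frac{i \sqrt{14539187222240506}}{120106}$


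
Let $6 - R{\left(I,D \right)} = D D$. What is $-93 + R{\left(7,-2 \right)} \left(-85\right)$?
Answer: $-263$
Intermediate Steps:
$R{\left(I,D \right)} = 6 - D^{2}$ ($R{\left(I,D \right)} = 6 - D D = 6 - D^{2}$)
$-93 + R{\left(7,-2 \right)} \left(-85\right) = -93 + \left(6 - \left(-2\right)^{2}\right) \left(-85\right) = -93 + \left(6 - 4\right) \left(-85\right) = -93 + 2 \left(-85\right) = -93 - 170 = -263$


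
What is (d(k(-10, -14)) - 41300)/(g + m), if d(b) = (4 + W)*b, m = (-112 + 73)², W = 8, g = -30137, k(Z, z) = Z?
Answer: 10355/7154 ≈ 1.4474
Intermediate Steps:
m = 1521 (m = (-39)² = 1521)
d(b) = 12*b (d(b) = (4 + 8)*b = 12*b)
(d(k(-10, -14)) - 41300)/(g + m) = (12*(-10) - 41300)/(-30137 + 1521) = (-120 - 41300)/(-28616) = -41420*(-1/28616) = 10355/7154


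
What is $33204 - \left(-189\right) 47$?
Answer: $42087$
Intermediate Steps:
$33204 - \left(-189\right) 47 = 33204 - -8883 = 33204 + 8883 = 42087$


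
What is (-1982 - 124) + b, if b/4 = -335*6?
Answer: -10146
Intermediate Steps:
b = -8040 (b = 4*(-335*6) = 4*(-2010) = -8040)
(-1982 - 124) + b = (-1982 - 124) - 8040 = -2106 - 8040 = -10146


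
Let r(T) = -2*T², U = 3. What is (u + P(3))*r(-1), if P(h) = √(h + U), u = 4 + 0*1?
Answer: -8 - 2*√6 ≈ -12.899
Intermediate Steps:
u = 4 (u = 4 + 0 = 4)
P(h) = √(3 + h) (P(h) = √(h + 3) = √(3 + h))
(u + P(3))*r(-1) = (4 + √(3 + 3))*(-2*(-1)²) = (4 + √6)*(-2*1) = (4 + √6)*(-2) = -8 - 2*√6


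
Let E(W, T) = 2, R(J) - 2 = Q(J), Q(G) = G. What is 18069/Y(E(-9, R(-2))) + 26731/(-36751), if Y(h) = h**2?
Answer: 663946895/147004 ≈ 4516.5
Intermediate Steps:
R(J) = 2 + J
18069/Y(E(-9, R(-2))) + 26731/(-36751) = 18069/(2**2) + 26731/(-36751) = 18069/4 + 26731*(-1/36751) = 18069*(1/4) - 26731/36751 = 18069/4 - 26731/36751 = 663946895/147004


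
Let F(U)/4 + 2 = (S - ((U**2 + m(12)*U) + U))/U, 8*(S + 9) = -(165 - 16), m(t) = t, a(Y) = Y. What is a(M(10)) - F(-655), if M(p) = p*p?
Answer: -3222821/1310 ≈ -2460.2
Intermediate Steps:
M(p) = p**2
S = -221/8 (S = -9 + (-(165 - 16))/8 = -9 + (-1*149)/8 = -9 + (1/8)*(-149) = -9 - 149/8 = -221/8 ≈ -27.625)
F(U) = -8 + 4*(-221/8 - U**2 - 13*U)/U (F(U) = -8 + 4*((-221/8 - ((U**2 + 12*U) + U))/U) = -8 + 4*((-221/8 - (U**2 + 13*U))/U) = -8 + 4*((-221/8 + (-U**2 - 13*U))/U) = -8 + 4*((-221/8 - U**2 - 13*U)/U) = -8 + 4*(-221/8 - U**2 - 13*U)/U)
a(M(10)) - F(-655) = 10**2 - (-60 - 4*(-655) - 221/2/(-655)) = 100 - (-60 + 2620 - 221/2*(-1/655)) = 100 - (-60 + 2620 + 221/1310) = 100 - 1*3353821/1310 = 100 - 3353821/1310 = -3222821/1310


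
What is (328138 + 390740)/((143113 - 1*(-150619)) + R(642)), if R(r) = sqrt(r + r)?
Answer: 52789368174/21569621635 - 359439*sqrt(321)/21569621635 ≈ 2.4471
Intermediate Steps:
R(r) = sqrt(2)*sqrt(r) (R(r) = sqrt(2*r) = sqrt(2)*sqrt(r))
(328138 + 390740)/((143113 - 1*(-150619)) + R(642)) = (328138 + 390740)/((143113 - 1*(-150619)) + sqrt(2)*sqrt(642)) = 718878/((143113 + 150619) + 2*sqrt(321)) = 718878/(293732 + 2*sqrt(321))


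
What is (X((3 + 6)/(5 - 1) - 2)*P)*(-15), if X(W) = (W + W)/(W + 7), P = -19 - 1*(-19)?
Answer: 0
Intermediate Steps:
P = 0 (P = -19 + 19 = 0)
X(W) = 2*W/(7 + W) (X(W) = (2*W)/(7 + W) = 2*W/(7 + W))
(X((3 + 6)/(5 - 1) - 2)*P)*(-15) = ((2*((3 + 6)/(5 - 1) - 2)/(7 + ((3 + 6)/(5 - 1) - 2)))*0)*(-15) = ((2*(9/4 - 2)/(7 + (9/4 - 2)))*0)*(-15) = ((2*(¼)/(7 + ¼))*0)*(-15) = ((2*(¼)/(29/4))*0)*(-15) = ((2*(¼)*(4/29))*0)*(-15) = ((2/29)*0)*(-15) = 0*(-15) = 0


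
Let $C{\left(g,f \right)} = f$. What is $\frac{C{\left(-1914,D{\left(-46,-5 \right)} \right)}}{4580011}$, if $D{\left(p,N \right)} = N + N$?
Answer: $- \frac{10}{4580011} \approx -2.1834 \cdot 10^{-6}$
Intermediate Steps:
$D{\left(p,N \right)} = 2 N$
$\frac{C{\left(-1914,D{\left(-46,-5 \right)} \right)}}{4580011} = \frac{2 \left(-5\right)}{4580011} = \left(-10\right) \frac{1}{4580011} = - \frac{10}{4580011}$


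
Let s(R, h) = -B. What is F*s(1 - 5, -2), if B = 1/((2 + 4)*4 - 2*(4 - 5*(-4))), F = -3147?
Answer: -1049/8 ≈ -131.13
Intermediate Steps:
B = -1/24 (B = 1/(6*4 - 2*(4 + 20)) = 1/(24 - 2*24) = 1/(24 - 48) = 1/(-24) = -1/24 ≈ -0.041667)
s(R, h) = 1/24 (s(R, h) = -1*(-1/24) = 1/24)
F*s(1 - 5, -2) = -3147*1/24 = -1049/8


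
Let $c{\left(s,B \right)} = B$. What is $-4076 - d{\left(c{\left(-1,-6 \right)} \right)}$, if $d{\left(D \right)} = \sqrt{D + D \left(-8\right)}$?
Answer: $-4076 - \sqrt{42} \approx -4082.5$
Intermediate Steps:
$d{\left(D \right)} = \sqrt{7} \sqrt{- D}$ ($d{\left(D \right)} = \sqrt{D - 8 D} = \sqrt{- 7 D} = \sqrt{7} \sqrt{- D}$)
$-4076 - d{\left(c{\left(-1,-6 \right)} \right)} = -4076 - \sqrt{7} \sqrt{\left(-1\right) \left(-6\right)} = -4076 - \sqrt{7} \sqrt{6} = -4076 - \sqrt{42}$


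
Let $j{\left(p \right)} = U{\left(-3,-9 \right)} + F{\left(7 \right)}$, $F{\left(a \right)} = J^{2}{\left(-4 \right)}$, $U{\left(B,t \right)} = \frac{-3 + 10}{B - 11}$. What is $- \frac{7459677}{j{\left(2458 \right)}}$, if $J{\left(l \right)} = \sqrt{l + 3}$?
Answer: $4973118$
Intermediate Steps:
$J{\left(l \right)} = \sqrt{3 + l}$
$U{\left(B,t \right)} = \frac{7}{-11 + B}$
$F{\left(a \right)} = -1$ ($F{\left(a \right)} = \left(\sqrt{3 - 4}\right)^{2} = \left(\sqrt{-1}\right)^{2} = i^{2} = -1$)
$j{\left(p \right)} = - \frac{3}{2}$ ($j{\left(p \right)} = \frac{7}{-11 - 3} - 1 = \frac{7}{-14} - 1 = 7 \left(- \frac{1}{14}\right) - 1 = - \frac{1}{2} - 1 = - \frac{3}{2}$)
$- \frac{7459677}{j{\left(2458 \right)}} = - \frac{7459677}{- \frac{3}{2}} = \left(-7459677\right) \left(- \frac{2}{3}\right) = 4973118$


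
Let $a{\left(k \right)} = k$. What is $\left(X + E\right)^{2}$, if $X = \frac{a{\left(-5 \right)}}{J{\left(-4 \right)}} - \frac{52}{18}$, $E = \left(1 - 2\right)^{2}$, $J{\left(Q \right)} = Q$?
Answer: $\frac{529}{1296} \approx 0.40818$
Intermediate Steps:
$E = 1$ ($E = \left(-1\right)^{2} = 1$)
$X = - \frac{59}{36}$ ($X = - \frac{5}{-4} - \frac{52}{18} = \left(-5\right) \left(- \frac{1}{4}\right) - \frac{26}{9} = \frac{5}{4} - \frac{26}{9} = - \frac{59}{36} \approx -1.6389$)
$\left(X + E\right)^{2} = \left(- \frac{59}{36} + 1\right)^{2} = \left(- \frac{23}{36}\right)^{2} = \frac{529}{1296}$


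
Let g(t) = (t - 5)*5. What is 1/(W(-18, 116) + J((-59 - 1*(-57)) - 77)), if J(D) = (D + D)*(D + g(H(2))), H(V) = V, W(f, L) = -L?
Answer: 1/14736 ≈ 6.7861e-5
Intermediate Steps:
g(t) = -25 + 5*t (g(t) = (-5 + t)*5 = -25 + 5*t)
J(D) = 2*D*(-15 + D) (J(D) = (D + D)*(D + (-25 + 5*2)) = (2*D)*(D + (-25 + 10)) = (2*D)*(D - 15) = (2*D)*(-15 + D) = 2*D*(-15 + D))
1/(W(-18, 116) + J((-59 - 1*(-57)) - 77)) = 1/(-1*116 + 2*((-59 - 1*(-57)) - 77)*(-15 + ((-59 - 1*(-57)) - 77))) = 1/(-116 + 2*((-59 + 57) - 77)*(-15 + ((-59 + 57) - 77))) = 1/(-116 + 2*(-2 - 77)*(-15 + (-2 - 77))) = 1/(-116 + 2*(-79)*(-15 - 79)) = 1/(-116 + 2*(-79)*(-94)) = 1/(-116 + 14852) = 1/14736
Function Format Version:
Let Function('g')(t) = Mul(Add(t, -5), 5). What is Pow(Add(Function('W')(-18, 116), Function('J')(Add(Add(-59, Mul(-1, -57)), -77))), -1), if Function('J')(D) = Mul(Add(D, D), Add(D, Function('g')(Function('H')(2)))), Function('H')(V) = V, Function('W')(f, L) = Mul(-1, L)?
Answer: Rational(1, 14736) ≈ 6.7861e-5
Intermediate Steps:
Function('g')(t) = Add(-25, Mul(5, t)) (Function('g')(t) = Mul(Add(-5, t), 5) = Add(-25, Mul(5, t)))
Function('J')(D) = Mul(2, D, Add(-15, D)) (Function('J')(D) = Mul(Add(D, D), Add(D, Add(-25, Mul(5, 2)))) = Mul(Mul(2, D), Add(D, Add(-25, 10))) = Mul(Mul(2, D), Add(D, -15)) = Mul(Mul(2, D), Add(-15, D)) = Mul(2, D, Add(-15, D)))
Pow(Add(Function('W')(-18, 116), Function('J')(Add(Add(-59, Mul(-1, -57)), -77))), -1) = Pow(Add(Mul(-1, 116), Mul(2, Add(Add(-59, Mul(-1, -57)), -77), Add(-15, Add(Add(-59, Mul(-1, -57)), -77)))), -1) = Pow(Add(-116, Mul(2, Add(Add(-59, 57), -77), Add(-15, Add(Add(-59, 57), -77)))), -1) = Pow(Add(-116, Mul(2, Add(-2, -77), Add(-15, Add(-2, -77)))), -1) = Pow(Add(-116, Mul(2, -79, Add(-15, -79))), -1) = Pow(Add(-116, Mul(2, -79, -94)), -1) = Pow(Add(-116, 14852), -1) = Pow(14736, -1) = Rational(1, 14736)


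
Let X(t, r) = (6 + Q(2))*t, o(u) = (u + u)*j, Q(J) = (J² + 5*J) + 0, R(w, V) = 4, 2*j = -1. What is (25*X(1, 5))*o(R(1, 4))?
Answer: -2000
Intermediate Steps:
j = -½ (j = (½)*(-1) = -½ ≈ -0.50000)
Q(J) = J² + 5*J
o(u) = -u (o(u) = (u + u)*(-½) = (2*u)*(-½) = -u)
X(t, r) = 20*t (X(t, r) = (6 + 2*(5 + 2))*t = (6 + 2*7)*t = (6 + 14)*t = 20*t)
(25*X(1, 5))*o(R(1, 4)) = (25*(20*1))*(-1*4) = (25*20)*(-4) = 500*(-4) = -2000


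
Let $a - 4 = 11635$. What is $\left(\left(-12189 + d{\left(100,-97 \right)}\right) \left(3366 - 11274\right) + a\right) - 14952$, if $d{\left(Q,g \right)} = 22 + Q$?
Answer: $95422523$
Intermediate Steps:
$a = 11639$ ($a = 4 + 11635 = 11639$)
$\left(\left(-12189 + d{\left(100,-97 \right)}\right) \left(3366 - 11274\right) + a\right) - 14952 = \left(\left(-12189 + \left(22 + 100\right)\right) \left(3366 - 11274\right) + 11639\right) - 14952 = \left(\left(-12189 + 122\right) \left(-7908\right) + 11639\right) - 14952 = \left(\left(-12067\right) \left(-7908\right) + 11639\right) - 14952 = \left(95425836 + 11639\right) - 14952 = 95437475 - 14952 = 95422523$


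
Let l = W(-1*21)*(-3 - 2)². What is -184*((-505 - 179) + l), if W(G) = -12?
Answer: 181056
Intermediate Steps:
l = -300 (l = -12*(-3 - 2)² = -12*(-5)² = -12*25 = -300)
-184*((-505 - 179) + l) = -184*((-505 - 179) - 300) = -184*(-684 - 300) = -184*(-984) = 181056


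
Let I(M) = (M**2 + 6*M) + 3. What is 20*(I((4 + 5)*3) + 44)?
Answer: 18760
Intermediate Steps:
I(M) = 3 + M**2 + 6*M
20*(I((4 + 5)*3) + 44) = 20*((3 + ((4 + 5)*3)**2 + 6*((4 + 5)*3)) + 44) = 20*((3 + (9*3)**2 + 6*(9*3)) + 44) = 20*((3 + 27**2 + 6*27) + 44) = 20*((3 + 729 + 162) + 44) = 20*(894 + 44) = 20*938 = 18760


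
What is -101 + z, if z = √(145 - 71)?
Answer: -101 + √74 ≈ -92.398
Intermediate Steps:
z = √74 ≈ 8.6023
-101 + z = -101 + √74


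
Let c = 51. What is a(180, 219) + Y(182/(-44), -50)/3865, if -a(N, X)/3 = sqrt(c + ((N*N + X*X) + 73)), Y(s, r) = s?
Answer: -91/85030 - 3*sqrt(80485) ≈ -851.10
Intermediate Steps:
a(N, X) = -3*sqrt(124 + N**2 + X**2) (a(N, X) = -3*sqrt(51 + ((N*N + X*X) + 73)) = -3*sqrt(51 + ((N**2 + X**2) + 73)) = -3*sqrt(51 + (73 + N**2 + X**2)) = -3*sqrt(124 + N**2 + X**2))
a(180, 219) + Y(182/(-44), -50)/3865 = -3*sqrt(124 + 180**2 + 219**2) + (182/(-44))/3865 = -3*sqrt(124 + 32400 + 47961) + (182*(-1/44))*(1/3865) = -3*sqrt(80485) - 91/22*1/3865 = -3*sqrt(80485) - 91/85030 = -91/85030 - 3*sqrt(80485)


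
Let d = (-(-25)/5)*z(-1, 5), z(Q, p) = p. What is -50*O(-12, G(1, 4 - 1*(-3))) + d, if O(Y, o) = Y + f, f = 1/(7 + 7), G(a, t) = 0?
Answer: 4350/7 ≈ 621.43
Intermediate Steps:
f = 1/14 ≈ 0.071429
O(Y, o) = 1/14 + Y (O(Y, o) = Y + 1/14 = 1/14 + Y)
d = 25 (d = -(-25)/5*5 = -5*(-1)*5 = 5*5 = 25)
-50*O(-12, G(1, 4 - 1*(-3))) + d = -50*(1/14 - 12) + 25 = -50*(-167/14) + 25 = 4175/7 + 25 = 4350/7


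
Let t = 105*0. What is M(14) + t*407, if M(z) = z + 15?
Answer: 29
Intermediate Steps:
M(z) = 15 + z
t = 0
M(14) + t*407 = (15 + 14) + 0*407 = 29 + 0 = 29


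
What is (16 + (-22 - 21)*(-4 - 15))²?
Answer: 693889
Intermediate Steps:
(16 + (-22 - 21)*(-4 - 15))² = (16 - 43*(-19))² = (16 + 817)² = 833² = 693889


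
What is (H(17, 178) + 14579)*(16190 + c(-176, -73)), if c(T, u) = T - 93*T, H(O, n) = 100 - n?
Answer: 469571382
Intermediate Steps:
c(T, u) = -92*T
(H(17, 178) + 14579)*(16190 + c(-176, -73)) = ((100 - 1*178) + 14579)*(16190 - 92*(-176)) = ((100 - 178) + 14579)*(16190 + 16192) = (-78 + 14579)*32382 = 14501*32382 = 469571382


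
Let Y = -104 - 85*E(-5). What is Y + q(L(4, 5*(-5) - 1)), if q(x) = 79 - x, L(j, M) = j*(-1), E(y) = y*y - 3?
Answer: -1891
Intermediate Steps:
E(y) = -3 + y² (E(y) = y² - 3 = -3 + y²)
L(j, M) = -j
Y = -1974 (Y = -104 - 85*(-3 + (-5)²) = -104 - 85*(-3 + 25) = -104 - 85*22 = -104 - 1870 = -1974)
Y + q(L(4, 5*(-5) - 1)) = -1974 + (79 - (-1)*4) = -1974 + (79 - 1*(-4)) = -1974 + (79 + 4) = -1974 + 83 = -1891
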